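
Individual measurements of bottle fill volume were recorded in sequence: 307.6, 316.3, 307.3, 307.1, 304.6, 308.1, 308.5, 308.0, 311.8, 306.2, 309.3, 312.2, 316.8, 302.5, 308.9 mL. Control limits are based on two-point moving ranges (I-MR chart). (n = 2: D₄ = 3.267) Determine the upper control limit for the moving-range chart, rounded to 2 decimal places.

15.28

Moving ranges: 8.7, 9.0, 0.2, 2.5, 3.5, 0.4, 0.5, 3.8, 5.6, 3.1, 2.9, 4.6, 14.3, 6.4; M̄R̄ = 65.5000 / 14 = 4.6786
UCL_MR = D₄·M̄R̄ = 3.267 × 4.6786 = 15.2849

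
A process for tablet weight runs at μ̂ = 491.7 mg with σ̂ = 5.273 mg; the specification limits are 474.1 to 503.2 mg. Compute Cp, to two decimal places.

0.92

Cp = (USL − LSL) / (6σ̂) = (503.2 − 474.1) / (6 × 5.273) = 29.1000 / 31.6380 = 0.9198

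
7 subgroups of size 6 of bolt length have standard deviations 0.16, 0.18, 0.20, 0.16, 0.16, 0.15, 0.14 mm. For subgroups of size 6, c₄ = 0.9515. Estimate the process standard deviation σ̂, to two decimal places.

0.17

s̄ = (0.16 + 0.18 + 0.20 + 0.16 + 0.16 + 0.15 + 0.14) / 7 = 0.1643
σ̂ = s̄ / c₄ = 0.1643 / 0.9515 = 0.1727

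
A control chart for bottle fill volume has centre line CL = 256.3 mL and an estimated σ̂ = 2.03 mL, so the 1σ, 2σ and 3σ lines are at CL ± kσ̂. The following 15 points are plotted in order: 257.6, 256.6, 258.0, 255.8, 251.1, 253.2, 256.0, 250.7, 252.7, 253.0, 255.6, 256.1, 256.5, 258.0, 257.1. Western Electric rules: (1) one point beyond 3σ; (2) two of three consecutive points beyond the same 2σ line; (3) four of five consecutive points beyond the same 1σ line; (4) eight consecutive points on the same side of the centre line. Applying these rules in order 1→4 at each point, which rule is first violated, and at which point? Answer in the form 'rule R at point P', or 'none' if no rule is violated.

Zone of each point (C = within 1σ̂, B = 1σ̂–2σ̂, A = 2σ̂–3σ̂, * = beyond 3σ̂; sign = side of CL): 1:+C, 2:+C, 3:+C, 4:-C, 5:-A, 6:-B, 7:-C, 8:-A, 9:-B, 10:-B, 11:-C, 12:-C, 13:+C, 14:+C, 15:+C
Rule 3 (four of five consecutive points beyond the same 1σ limit) is satisfied at point 9.

rule 3 at point 9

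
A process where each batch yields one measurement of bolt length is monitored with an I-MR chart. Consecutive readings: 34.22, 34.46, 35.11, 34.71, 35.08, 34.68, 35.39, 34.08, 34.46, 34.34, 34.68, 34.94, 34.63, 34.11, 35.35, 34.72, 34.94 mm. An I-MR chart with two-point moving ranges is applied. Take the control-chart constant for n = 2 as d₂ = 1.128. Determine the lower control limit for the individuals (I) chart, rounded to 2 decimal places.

33.35

X̄ = (34.22 + 34.46 + 35.11 + 34.71 + 35.08 + 34.68 + 35.39 + 34.08 + 34.46 + 34.34 + 34.68 + 34.94 + 34.63 + 34.11 + 35.35 + 34.72 + 34.94) / 17 = 34.7000
Moving ranges: 0.24, 0.65, 0.40, 0.37, 0.40, 0.71, 1.31, 0.38, 0.12, 0.34, 0.26, 0.31, 0.52, 1.24, 0.63, 0.22; M̄R̄ = 8.1000 / 16 = 0.5062
LCL = X̄ − 3·M̄R̄/d₂ = 34.7000 − 3 × 0.5062 / 1.128 = 33.3536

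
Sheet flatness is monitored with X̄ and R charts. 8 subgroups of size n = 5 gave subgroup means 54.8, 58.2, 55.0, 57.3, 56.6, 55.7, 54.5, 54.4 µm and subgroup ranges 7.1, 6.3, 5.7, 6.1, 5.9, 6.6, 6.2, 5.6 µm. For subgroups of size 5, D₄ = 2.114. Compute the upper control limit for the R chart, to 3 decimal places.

R̄ = (7.1 + 6.3 + 5.7 + 6.1 + 5.9 + 6.6 + 6.2 + 5.6) / 8 = 49.5000 / 8 = 6.1875
UCL_R = D₄·R̄ = 2.114 × 6.1875 = 13.0804

13.080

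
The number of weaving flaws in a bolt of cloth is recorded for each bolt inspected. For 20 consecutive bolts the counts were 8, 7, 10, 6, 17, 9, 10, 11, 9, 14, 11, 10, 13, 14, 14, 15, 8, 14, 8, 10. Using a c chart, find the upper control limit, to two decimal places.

20.80

c̄ = (8 + 7 + 10 + 6 + 17 + 9 + 10 + 11 + 9 + 14 + 11 + 10 + 13 + 14 + 14 + 15 + 8 + 14 + 8 + 10) / 20 = 218 / 20 = 10.9000
UCL = c̄ + 3√c̄ = 10.9000 + 3 × √10.9000 = 10.9000 + 3 × 3.3015 = 20.8045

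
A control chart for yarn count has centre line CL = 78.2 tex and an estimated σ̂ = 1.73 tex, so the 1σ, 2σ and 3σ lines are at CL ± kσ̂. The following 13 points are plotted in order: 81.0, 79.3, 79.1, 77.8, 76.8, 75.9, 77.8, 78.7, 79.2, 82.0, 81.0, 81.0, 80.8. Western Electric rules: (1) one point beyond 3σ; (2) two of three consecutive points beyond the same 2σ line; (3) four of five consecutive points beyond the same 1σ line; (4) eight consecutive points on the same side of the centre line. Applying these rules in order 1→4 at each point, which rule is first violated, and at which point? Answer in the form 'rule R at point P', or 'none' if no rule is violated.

Zone of each point (C = within 1σ̂, B = 1σ̂–2σ̂, A = 2σ̂–3σ̂, * = beyond 3σ̂; sign = side of CL): 1:+B, 2:+C, 3:+C, 4:-C, 5:-C, 6:-B, 7:-C, 8:+C, 9:+C, 10:+A, 11:+B, 12:+B, 13:+B
Rule 3 (four of five consecutive points beyond the same 1σ limit) is satisfied at point 13.

rule 3 at point 13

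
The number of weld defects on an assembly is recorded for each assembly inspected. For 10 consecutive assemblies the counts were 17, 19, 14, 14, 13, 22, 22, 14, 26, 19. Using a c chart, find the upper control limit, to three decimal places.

c̄ = (17 + 19 + 14 + 14 + 13 + 22 + 22 + 14 + 26 + 19) / 10 = 180 / 10 = 18.0000
UCL = c̄ + 3√c̄ = 18.0000 + 3 × √18.0000 = 18.0000 + 3 × 4.2426 = 30.7279

30.728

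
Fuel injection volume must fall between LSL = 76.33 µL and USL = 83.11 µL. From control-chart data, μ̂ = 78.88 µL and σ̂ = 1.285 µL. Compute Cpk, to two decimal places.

Cpu = (USL − μ̂) / (3σ̂) = (83.11 − 78.88) / (3 × 1.285) = 1.0973; Cpl = (μ̂ − LSL) / (3σ̂) = (78.88 − 76.33) / (3 × 1.285) = 0.6615; Cpk = min(Cpu, Cpl) = 0.6615

0.66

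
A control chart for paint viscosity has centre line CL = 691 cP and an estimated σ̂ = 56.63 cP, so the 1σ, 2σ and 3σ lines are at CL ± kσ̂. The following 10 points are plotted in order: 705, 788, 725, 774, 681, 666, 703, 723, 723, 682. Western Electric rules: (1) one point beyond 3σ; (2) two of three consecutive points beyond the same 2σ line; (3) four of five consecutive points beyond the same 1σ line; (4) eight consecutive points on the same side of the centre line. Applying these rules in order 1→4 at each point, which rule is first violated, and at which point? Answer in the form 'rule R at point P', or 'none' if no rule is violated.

none

Zone of each point (C = within 1σ̂, B = 1σ̂–2σ̂, A = 2σ̂–3σ̂, * = beyond 3σ̂; sign = side of CL): 1:+C, 2:+B, 3:+C, 4:+B, 5:-C, 6:-C, 7:+C, 8:+C, 9:+C, 10:-C
No rule fires across all 10 points.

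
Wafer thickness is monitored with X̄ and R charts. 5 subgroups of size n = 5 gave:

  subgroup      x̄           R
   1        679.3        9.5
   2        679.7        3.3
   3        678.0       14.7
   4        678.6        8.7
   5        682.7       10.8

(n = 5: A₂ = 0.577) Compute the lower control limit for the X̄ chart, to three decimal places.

X̄̄ = (679.3 + 679.7 + 678.0 + 678.6 + 682.7) / 5 = 3398.3000 / 5 = 679.6600
R̄ = (9.5 + 3.3 + 14.7 + 8.7 + 10.8) / 5 = 47.0000 / 5 = 9.4000
LCL = X̄̄ − A₂·R̄ = 679.6600 − 0.577 × 9.4000 = 674.2362

674.236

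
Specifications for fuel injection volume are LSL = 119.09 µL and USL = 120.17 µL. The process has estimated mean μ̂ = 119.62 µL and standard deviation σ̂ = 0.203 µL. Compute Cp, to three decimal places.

Cp = (USL − LSL) / (6σ̂) = (120.17 − 119.09) / (6 × 0.203) = 1.0800 / 1.2180 = 0.8867

0.887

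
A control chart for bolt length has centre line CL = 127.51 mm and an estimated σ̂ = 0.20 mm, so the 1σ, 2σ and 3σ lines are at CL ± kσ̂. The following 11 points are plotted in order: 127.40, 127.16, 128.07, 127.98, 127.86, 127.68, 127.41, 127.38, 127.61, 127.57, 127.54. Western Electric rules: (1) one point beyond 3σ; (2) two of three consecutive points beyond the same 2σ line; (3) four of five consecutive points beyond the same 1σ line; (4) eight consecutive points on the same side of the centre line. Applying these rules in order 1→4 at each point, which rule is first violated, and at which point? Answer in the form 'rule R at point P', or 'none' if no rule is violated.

Zone of each point (C = within 1σ̂, B = 1σ̂–2σ̂, A = 2σ̂–3σ̂, * = beyond 3σ̂; sign = side of CL): 1:-C, 2:-B, 3:+A, 4:+A, 5:+B, 6:+C, 7:-C, 8:-C, 9:+C, 10:+C, 11:+C
Rule 2 (two of three consecutive points beyond the same 2σ limit) is satisfied at point 4.

rule 2 at point 4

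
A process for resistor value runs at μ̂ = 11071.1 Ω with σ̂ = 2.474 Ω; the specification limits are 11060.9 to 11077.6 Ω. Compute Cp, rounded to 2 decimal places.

Cp = (USL − LSL) / (6σ̂) = (11077.6 − 11060.9) / (6 × 2.474) = 16.7000 / 14.8440 = 1.1250

1.13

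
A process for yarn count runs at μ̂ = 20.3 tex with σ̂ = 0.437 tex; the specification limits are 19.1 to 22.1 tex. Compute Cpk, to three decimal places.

Cpu = (USL − μ̂) / (3σ̂) = (22.1 − 20.3) / (3 × 0.437) = 1.3730; Cpl = (μ̂ − LSL) / (3σ̂) = (20.3 − 19.1) / (3 × 0.437) = 0.9153; Cpk = min(Cpu, Cpl) = 0.9153

0.915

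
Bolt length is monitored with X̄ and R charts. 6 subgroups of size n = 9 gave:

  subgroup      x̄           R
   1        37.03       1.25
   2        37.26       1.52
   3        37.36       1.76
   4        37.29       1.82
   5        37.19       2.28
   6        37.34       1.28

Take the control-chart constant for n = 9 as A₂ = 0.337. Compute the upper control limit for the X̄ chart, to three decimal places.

X̄̄ = (37.03 + 37.26 + 37.36 + 37.29 + 37.19 + 37.34) / 6 = 223.4700 / 6 = 37.2450
R̄ = (1.25 + 1.52 + 1.76 + 1.82 + 2.28 + 1.28) / 6 = 9.9100 / 6 = 1.6517
UCL = X̄̄ + A₂·R̄ = 37.2450 + 0.337 × 1.6517 = 37.8016

37.802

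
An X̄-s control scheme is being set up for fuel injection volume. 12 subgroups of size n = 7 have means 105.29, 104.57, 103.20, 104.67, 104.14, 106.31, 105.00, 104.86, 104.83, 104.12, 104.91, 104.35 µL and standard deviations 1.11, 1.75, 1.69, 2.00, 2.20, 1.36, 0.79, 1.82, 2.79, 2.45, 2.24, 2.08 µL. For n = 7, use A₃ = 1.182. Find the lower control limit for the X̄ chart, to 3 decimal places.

X̄̄ = (105.29 + 104.57 + 103.20 + 104.67 + 104.14 + 106.31 + 105.00 + 104.86 + 104.83 + 104.12 + 104.91 + 104.35) / 12 = 104.6875
s̄ = (1.11 + 1.75 + 1.69 + 2.00 + 2.20 + 1.36 + 0.79 + 1.82 + 2.79 + 2.45 + 2.24 + 2.08) / 12 = 1.8567
LCL = X̄̄ − A₃·s̄ = 104.6875 − 1.182 × 1.8567 = 102.4929

102.493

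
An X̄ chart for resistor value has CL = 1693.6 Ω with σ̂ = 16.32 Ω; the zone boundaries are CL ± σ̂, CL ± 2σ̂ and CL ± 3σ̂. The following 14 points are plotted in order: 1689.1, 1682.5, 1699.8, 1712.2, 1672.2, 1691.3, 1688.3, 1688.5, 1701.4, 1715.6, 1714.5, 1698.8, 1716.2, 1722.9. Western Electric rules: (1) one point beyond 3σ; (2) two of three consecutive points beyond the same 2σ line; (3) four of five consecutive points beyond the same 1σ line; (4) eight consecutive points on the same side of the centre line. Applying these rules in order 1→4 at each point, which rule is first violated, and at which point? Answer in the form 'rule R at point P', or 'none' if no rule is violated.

rule 3 at point 14

Zone of each point (C = within 1σ̂, B = 1σ̂–2σ̂, A = 2σ̂–3σ̂, * = beyond 3σ̂; sign = side of CL): 1:-C, 2:-C, 3:+C, 4:+B, 5:-B, 6:-C, 7:-C, 8:-C, 9:+C, 10:+B, 11:+B, 12:+C, 13:+B, 14:+B
Rule 3 (four of five consecutive points beyond the same 1σ limit) is satisfied at point 14.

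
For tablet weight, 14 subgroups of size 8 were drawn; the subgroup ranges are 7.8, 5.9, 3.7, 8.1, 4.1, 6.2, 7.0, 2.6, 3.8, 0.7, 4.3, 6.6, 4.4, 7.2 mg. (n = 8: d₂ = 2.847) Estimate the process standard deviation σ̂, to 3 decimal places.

1.816

R̄ = (7.8 + 5.9 + 3.7 + 8.1 + 4.1 + 6.2 + 7.0 + 2.6 + 3.8 + 0.7 + 4.3 + 6.6 + 4.4 + 7.2) / 14 = 5.1714
σ̂ = R̄ / d₂ = 5.1714 / 2.847 = 1.8164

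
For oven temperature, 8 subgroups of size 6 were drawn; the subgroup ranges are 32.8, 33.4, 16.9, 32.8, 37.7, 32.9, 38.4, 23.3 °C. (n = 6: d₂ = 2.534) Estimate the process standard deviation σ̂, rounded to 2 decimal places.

12.24

R̄ = (32.8 + 33.4 + 16.9 + 32.8 + 37.7 + 32.9 + 38.4 + 23.3) / 8 = 31.0250
σ̂ = R̄ / d₂ = 31.0250 / 2.534 = 12.2435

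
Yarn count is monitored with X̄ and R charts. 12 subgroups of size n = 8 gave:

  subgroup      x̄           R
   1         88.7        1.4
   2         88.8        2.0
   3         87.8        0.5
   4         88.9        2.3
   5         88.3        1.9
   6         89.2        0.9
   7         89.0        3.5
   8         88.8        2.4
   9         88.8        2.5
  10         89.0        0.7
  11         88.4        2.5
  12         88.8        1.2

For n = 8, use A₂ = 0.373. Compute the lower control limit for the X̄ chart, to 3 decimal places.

88.031

X̄̄ = (88.7 + 88.8 + 87.8 + 88.9 + 88.3 + 89.2 + 89.0 + 88.8 + 88.8 + 89.0 + 88.4 + 88.8) / 12 = 1064.5000 / 12 = 88.7083
R̄ = (1.4 + 2.0 + 0.5 + 2.3 + 1.9 + 0.9 + 3.5 + 2.4 + 2.5 + 0.7 + 2.5 + 1.2) / 12 = 21.8000 / 12 = 1.8167
LCL = X̄̄ − A₂·R̄ = 88.7083 − 0.373 × 1.8167 = 88.0307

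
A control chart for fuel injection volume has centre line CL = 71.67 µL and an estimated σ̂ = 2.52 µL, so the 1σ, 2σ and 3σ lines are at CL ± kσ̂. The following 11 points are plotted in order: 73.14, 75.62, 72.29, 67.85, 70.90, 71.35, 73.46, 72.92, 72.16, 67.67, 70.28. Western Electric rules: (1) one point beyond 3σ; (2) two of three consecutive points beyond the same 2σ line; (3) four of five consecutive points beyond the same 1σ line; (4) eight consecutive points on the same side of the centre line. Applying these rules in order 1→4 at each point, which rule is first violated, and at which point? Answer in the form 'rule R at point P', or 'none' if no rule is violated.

none

Zone of each point (C = within 1σ̂, B = 1σ̂–2σ̂, A = 2σ̂–3σ̂, * = beyond 3σ̂; sign = side of CL): 1:+C, 2:+B, 3:+C, 4:-B, 5:-C, 6:-C, 7:+C, 8:+C, 9:+C, 10:-B, 11:-C
No rule fires across all 11 points.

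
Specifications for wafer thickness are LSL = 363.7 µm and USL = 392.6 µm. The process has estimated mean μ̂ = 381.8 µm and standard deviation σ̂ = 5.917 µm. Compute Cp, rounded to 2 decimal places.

0.81

Cp = (USL − LSL) / (6σ̂) = (392.6 − 363.7) / (6 × 5.917) = 28.9000 / 35.5020 = 0.8140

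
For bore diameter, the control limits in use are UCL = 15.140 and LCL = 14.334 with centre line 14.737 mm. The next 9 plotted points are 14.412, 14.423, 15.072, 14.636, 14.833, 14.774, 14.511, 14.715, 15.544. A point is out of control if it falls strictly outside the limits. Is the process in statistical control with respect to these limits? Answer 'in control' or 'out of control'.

Compare each point to [14.334, 15.140]: sample 9 = 15.544 > UCL.

out of control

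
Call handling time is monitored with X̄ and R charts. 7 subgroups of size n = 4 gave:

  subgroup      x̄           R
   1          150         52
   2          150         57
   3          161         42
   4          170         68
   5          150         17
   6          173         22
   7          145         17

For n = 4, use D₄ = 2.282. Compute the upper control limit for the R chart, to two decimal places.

R̄ = (52 + 57 + 42 + 68 + 17 + 22 + 17) / 7 = 275.0000 / 7 = 39.2857
UCL_R = D₄·R̄ = 2.282 × 39.2857 = 89.6500

89.65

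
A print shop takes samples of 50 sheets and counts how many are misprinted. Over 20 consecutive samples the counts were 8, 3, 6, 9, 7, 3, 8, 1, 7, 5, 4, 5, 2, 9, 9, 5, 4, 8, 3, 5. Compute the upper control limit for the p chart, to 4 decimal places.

p̄ = Σdᵢ / (k·n) = 111 / (20 × 50) = 0.11100
UCL = p̄ + 3·√(p̄(1−p̄)/n) = 0.11100 + 3 × √(0.11100×0.88900/50) = 0.11100 + 3 × 0.04442 = 0.24427

0.2443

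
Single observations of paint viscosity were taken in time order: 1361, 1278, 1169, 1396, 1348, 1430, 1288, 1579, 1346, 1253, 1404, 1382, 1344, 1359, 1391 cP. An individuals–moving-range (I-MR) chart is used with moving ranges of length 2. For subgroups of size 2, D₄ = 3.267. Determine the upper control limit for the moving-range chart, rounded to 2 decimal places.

365.44

Moving ranges: 83, 109, 227, 48, 82, 142, 291, 233, 93, 151, 22, 38, 15, 32; M̄R̄ = 1566.0000 / 14 = 111.8571
UCL_MR = D₄·M̄R̄ = 3.267 × 111.8571 = 365.4373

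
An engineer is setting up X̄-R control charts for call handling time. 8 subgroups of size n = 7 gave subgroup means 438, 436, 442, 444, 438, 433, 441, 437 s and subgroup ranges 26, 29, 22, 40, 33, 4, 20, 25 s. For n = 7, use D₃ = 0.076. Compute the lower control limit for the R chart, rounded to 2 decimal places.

1.89

R̄ = (26 + 29 + 22 + 40 + 33 + 4 + 20 + 25) / 8 = 199.0000 / 8 = 24.8750
LCL_R = D₃·R̄ = 0.076 × 24.8750 = 1.8905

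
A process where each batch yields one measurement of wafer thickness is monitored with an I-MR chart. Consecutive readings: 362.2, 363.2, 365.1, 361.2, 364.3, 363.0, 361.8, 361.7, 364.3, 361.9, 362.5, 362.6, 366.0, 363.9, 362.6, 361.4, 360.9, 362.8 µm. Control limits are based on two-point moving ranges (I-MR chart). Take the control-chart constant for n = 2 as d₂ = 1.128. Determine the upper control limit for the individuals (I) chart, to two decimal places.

X̄ = (362.2 + 363.2 + 365.1 + 361.2 + 364.3 + 363.0 + 361.8 + 361.7 + 364.3 + 361.9 + 362.5 + 362.6 + 366.0 + 363.9 + 362.6 + 361.4 + 360.9 + 362.8) / 18 = 362.8556
Moving ranges: 1.0, 1.9, 3.9, 3.1, 1.3, 1.2, 0.1, 2.6, 2.4, 0.6, 0.1, 3.4, 2.1, 1.3, 1.2, 0.5, 1.9; M̄R̄ = 28.6000 / 17 = 1.6824
UCL = X̄ + 3·M̄R̄/d₂ = 362.8556 + 3 × 1.6824 / 1.128 = 367.3299

367.33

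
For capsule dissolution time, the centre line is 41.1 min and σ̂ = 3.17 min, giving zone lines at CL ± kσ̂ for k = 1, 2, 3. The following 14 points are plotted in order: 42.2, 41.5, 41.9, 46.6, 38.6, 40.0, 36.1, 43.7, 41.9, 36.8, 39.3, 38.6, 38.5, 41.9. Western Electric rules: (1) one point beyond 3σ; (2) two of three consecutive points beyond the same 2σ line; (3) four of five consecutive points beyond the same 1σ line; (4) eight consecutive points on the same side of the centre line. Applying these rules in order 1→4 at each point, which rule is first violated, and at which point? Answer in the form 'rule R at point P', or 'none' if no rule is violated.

Zone of each point (C = within 1σ̂, B = 1σ̂–2σ̂, A = 2σ̂–3σ̂, * = beyond 3σ̂; sign = side of CL): 1:+C, 2:+C, 3:+C, 4:+B, 5:-C, 6:-C, 7:-B, 8:+C, 9:+C, 10:-B, 11:-C, 12:-C, 13:-C, 14:+C
No rule fires across all 14 points.

none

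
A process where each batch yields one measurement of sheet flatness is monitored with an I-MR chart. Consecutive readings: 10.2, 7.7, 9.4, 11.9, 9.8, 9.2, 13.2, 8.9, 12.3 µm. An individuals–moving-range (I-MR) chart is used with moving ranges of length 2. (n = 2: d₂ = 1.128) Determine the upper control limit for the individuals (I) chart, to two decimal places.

X̄ = (10.2 + 7.7 + 9.4 + 11.9 + 9.8 + 9.2 + 13.2 + 8.9 + 12.3) / 9 = 10.2889
Moving ranges: 2.5, 1.7, 2.5, 2.1, 0.6, 4.0, 4.3, 3.4; M̄R̄ = 21.1000 / 8 = 2.6375
UCL = X̄ + 3·M̄R̄/d₂ = 10.2889 + 3 × 2.6375 / 1.128 = 17.3035

17.30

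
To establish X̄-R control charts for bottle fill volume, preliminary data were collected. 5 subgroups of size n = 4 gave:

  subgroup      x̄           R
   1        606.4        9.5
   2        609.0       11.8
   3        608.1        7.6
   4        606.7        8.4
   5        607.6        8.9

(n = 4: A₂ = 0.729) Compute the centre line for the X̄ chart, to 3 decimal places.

X̄̄ = (606.4 + 609.0 + 608.1 + 606.7 + 607.6) / 5 = 3037.8000 / 5 = 607.5600
CL = X̄̄ = 607.5600

607.560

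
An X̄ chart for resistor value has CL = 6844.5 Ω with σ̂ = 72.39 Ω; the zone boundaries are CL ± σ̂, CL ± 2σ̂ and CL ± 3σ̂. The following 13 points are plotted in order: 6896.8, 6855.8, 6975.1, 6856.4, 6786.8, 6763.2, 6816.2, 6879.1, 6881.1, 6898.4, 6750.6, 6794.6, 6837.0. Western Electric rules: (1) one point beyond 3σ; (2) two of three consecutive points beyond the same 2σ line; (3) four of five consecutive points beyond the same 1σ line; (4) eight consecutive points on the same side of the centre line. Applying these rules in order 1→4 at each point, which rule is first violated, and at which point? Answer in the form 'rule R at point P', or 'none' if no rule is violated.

none

Zone of each point (C = within 1σ̂, B = 1σ̂–2σ̂, A = 2σ̂–3σ̂, * = beyond 3σ̂; sign = side of CL): 1:+C, 2:+C, 3:+B, 4:+C, 5:-C, 6:-B, 7:-C, 8:+C, 9:+C, 10:+C, 11:-B, 12:-C, 13:-C
No rule fires across all 13 points.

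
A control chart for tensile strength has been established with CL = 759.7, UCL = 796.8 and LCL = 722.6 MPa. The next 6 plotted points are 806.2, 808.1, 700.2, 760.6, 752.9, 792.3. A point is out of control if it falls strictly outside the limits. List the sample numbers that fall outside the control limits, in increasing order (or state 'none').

Compare each point to [722.6, 796.8]: sample 1 = 806.2 > UCL; sample 2 = 808.1 > UCL; sample 3 = 700.2 < LCL.

1, 2, 3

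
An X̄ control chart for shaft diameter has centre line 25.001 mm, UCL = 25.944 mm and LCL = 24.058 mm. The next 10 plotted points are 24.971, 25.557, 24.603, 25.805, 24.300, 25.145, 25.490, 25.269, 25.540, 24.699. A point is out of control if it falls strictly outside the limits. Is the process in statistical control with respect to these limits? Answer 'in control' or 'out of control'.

in control

All 10 points lie within [24.058, 25.944].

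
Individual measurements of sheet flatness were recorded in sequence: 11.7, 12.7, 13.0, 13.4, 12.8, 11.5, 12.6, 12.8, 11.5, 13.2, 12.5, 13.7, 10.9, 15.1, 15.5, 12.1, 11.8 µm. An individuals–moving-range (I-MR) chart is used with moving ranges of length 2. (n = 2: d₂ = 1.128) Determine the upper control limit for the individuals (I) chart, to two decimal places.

X̄ = (11.7 + 12.7 + 13.0 + 13.4 + 12.8 + 11.5 + 12.6 + 12.8 + 11.5 + 13.2 + 12.5 + 13.7 + 10.9 + 15.1 + 15.5 + 12.1 + 11.8) / 17 = 12.7529
Moving ranges: 1.0, 0.3, 0.4, 0.6, 1.3, 1.1, 0.2, 1.3, 1.7, 0.7, 1.2, 2.8, 4.2, 0.4, 3.4, 0.3; M̄R̄ = 20.9000 / 16 = 1.3062
UCL = X̄ + 3·M̄R̄/d₂ = 12.7529 + 3 × 1.3062 / 1.128 = 16.2270

16.23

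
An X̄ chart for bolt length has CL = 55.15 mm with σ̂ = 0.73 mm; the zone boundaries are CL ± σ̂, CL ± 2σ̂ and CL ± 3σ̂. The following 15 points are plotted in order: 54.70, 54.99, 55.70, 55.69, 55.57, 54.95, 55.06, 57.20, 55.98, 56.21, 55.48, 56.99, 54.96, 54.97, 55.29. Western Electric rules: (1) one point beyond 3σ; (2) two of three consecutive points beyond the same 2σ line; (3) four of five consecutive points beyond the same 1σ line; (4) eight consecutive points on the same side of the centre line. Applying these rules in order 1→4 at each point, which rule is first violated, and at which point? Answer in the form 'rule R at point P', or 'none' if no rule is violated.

rule 3 at point 12

Zone of each point (C = within 1σ̂, B = 1σ̂–2σ̂, A = 2σ̂–3σ̂, * = beyond 3σ̂; sign = side of CL): 1:-C, 2:-C, 3:+C, 4:+C, 5:+C, 6:-C, 7:-C, 8:+A, 9:+B, 10:+B, 11:+C, 12:+A, 13:-C, 14:-C, 15:+C
Rule 3 (four of five consecutive points beyond the same 1σ limit) is satisfied at point 12.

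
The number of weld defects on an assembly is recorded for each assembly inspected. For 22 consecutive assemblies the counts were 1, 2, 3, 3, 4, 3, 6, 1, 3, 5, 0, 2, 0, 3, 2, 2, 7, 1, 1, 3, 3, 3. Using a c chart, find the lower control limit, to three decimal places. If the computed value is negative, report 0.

0.000

c̄ = (1 + 2 + 3 + 3 + 4 + 3 + 6 + 1 + 3 + 5 + 0 + 2 + 0 + 3 + 2 + 2 + 7 + 1 + 1 + 3 + 3 + 3) / 22 = 58 / 22 = 2.6364
LCL = c̄ − 3√c̄ = 2.6364 − 3 × 1.6237 = -2.2347 → 0 (cannot be negative)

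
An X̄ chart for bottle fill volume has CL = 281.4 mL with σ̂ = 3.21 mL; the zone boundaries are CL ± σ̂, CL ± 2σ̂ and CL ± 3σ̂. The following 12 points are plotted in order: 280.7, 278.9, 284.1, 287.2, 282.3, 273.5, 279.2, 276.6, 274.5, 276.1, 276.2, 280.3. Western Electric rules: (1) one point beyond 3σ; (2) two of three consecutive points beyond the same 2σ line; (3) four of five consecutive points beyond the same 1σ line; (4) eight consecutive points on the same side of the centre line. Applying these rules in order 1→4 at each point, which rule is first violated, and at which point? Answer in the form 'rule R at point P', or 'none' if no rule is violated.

rule 3 at point 10

Zone of each point (C = within 1σ̂, B = 1σ̂–2σ̂, A = 2σ̂–3σ̂, * = beyond 3σ̂; sign = side of CL): 1:-C, 2:-C, 3:+C, 4:+B, 5:+C, 6:-A, 7:-C, 8:-B, 9:-A, 10:-B, 11:-B, 12:-C
Rule 3 (four of five consecutive points beyond the same 1σ limit) is satisfied at point 10.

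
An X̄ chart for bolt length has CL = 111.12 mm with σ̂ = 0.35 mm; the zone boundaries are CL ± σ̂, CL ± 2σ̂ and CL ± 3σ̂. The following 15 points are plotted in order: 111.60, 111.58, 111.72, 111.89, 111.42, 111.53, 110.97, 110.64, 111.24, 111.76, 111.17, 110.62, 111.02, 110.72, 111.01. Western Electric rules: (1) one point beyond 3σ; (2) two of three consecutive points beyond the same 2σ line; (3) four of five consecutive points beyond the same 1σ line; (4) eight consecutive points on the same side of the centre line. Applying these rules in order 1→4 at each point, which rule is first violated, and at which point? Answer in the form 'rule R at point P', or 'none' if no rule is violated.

Zone of each point (C = within 1σ̂, B = 1σ̂–2σ̂, A = 2σ̂–3σ̂, * = beyond 3σ̂; sign = side of CL): 1:+B, 2:+B, 3:+B, 4:+A, 5:+C, 6:+B, 7:-C, 8:-B, 9:+C, 10:+B, 11:+C, 12:-B, 13:-C, 14:-B, 15:-C
Rule 3 (four of five consecutive points beyond the same 1σ limit) is satisfied at point 4.

rule 3 at point 4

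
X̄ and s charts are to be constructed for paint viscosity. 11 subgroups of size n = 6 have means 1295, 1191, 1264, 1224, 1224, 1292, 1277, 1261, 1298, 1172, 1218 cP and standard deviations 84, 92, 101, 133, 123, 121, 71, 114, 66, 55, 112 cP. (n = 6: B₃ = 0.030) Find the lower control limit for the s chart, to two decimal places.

2.92

s̄ = (84 + 92 + 101 + 133 + 123 + 121 + 71 + 114 + 66 + 55 + 112) / 11 = 97.4545
LCL_s = B₃·s̄ = 0.030 × 97.4545 = 2.9236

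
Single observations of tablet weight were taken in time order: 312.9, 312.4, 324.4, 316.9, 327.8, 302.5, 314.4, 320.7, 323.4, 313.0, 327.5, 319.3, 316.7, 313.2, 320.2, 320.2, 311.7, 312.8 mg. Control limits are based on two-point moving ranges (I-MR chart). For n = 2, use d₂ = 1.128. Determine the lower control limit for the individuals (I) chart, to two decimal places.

X̄ = (312.9 + 312.4 + 324.4 + 316.9 + 327.8 + 302.5 + 314.4 + 320.7 + 323.4 + 313.0 + 327.5 + 319.3 + 316.7 + 313.2 + 320.2 + 320.2 + 311.7 + 312.8) / 18 = 317.2222
Moving ranges: 0.5, 12.0, 7.5, 10.9, 25.3, 11.9, 6.3, 2.7, 10.4, 14.5, 8.2, 2.6, 3.5, 7.0, 0.0, 8.5, 1.1; M̄R̄ = 132.9000 / 17 = 7.8176
LCL = X̄ − 3·M̄R̄/d₂ = 317.2222 − 3 × 7.8176 / 1.128 = 296.4306

296.43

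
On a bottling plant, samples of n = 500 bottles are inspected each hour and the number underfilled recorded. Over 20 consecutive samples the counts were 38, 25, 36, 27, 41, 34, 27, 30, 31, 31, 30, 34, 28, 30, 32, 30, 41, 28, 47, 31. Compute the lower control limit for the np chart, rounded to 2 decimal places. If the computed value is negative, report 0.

p̄ = Σdᵢ / (k·n) = 651 / (20 × 500) = 0.06510
LCL = np̄ − 3·√(np̄(1−p̄)) = 32.5500 − 3 × 5.5164 = 16.0007

16.00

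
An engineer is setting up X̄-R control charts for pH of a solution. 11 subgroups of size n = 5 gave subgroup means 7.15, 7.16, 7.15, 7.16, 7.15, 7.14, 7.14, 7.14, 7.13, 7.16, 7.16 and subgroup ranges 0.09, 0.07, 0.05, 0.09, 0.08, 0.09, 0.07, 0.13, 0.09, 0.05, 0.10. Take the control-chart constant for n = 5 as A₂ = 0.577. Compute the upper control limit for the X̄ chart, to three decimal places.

7.197

X̄̄ = (7.15 + 7.16 + 7.15 + 7.16 + 7.15 + 7.14 + 7.14 + 7.14 + 7.13 + 7.16 + 7.16) / 11 = 78.6400 / 11 = 7.1491
R̄ = (0.09 + 0.07 + 0.05 + 0.09 + 0.08 + 0.09 + 0.07 + 0.13 + 0.09 + 0.05 + 0.10) / 11 = 0.9100 / 11 = 0.0827
UCL = X̄̄ + A₂·R̄ = 7.1491 + 0.577 × 0.0827 = 7.1968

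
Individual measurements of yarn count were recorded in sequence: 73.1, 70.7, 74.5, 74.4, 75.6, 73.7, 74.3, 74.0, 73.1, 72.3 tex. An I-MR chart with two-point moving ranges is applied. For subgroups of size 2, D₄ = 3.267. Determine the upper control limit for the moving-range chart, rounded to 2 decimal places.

Moving ranges: 2.4, 3.8, 0.1, 1.2, 1.9, 0.6, 0.3, 0.9, 0.8; M̄R̄ = 12.0000 / 9 = 1.3333
UCL_MR = D₄·M̄R̄ = 3.267 × 1.3333 = 4.3560

4.36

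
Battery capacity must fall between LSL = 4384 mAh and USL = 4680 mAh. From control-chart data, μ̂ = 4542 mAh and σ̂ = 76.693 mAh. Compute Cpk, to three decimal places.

Cpu = (USL − μ̂) / (3σ̂) = (4680 − 4542) / (3 × 76.693) = 0.5998; Cpl = (μ̂ − LSL) / (3σ̂) = (4542 − 4384) / (3 × 76.693) = 0.6867; Cpk = min(Cpu, Cpl) = 0.5998

0.600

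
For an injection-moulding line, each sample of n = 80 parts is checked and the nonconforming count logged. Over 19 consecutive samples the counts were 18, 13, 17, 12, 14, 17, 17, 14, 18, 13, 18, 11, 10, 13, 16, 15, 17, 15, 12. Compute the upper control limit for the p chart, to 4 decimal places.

0.3142

p̄ = Σdᵢ / (k·n) = 280 / (19 × 80) = 0.18421
UCL = p̄ + 3·√(p̄(1−p̄)/n) = 0.18421 + 3 × √(0.18421×0.81579/80) = 0.18421 + 3 × 0.04334 = 0.31423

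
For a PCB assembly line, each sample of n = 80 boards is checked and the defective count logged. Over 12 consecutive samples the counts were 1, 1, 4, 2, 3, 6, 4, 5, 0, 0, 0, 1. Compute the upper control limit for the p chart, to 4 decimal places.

0.0836

p̄ = Σdᵢ / (k·n) = 27 / (12 × 80) = 0.02813
UCL = p̄ + 3·√(p̄(1−p̄)/n) = 0.02813 + 3 × √(0.02813×0.97188/80) = 0.02813 + 3 × 0.01848 = 0.08358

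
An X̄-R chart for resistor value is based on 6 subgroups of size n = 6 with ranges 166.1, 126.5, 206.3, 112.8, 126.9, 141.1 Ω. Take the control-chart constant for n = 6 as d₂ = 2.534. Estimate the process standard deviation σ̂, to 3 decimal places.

R̄ = (166.1 + 126.5 + 206.3 + 112.8 + 126.9 + 141.1) / 6 = 146.6167
σ̂ = R̄ / d₂ = 146.6167 / 2.534 = 57.8598

57.860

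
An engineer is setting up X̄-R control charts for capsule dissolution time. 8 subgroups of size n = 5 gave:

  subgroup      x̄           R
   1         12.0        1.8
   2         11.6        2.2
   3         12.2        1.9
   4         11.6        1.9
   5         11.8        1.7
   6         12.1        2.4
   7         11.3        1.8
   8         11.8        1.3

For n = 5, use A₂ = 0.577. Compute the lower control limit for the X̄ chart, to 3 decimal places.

X̄̄ = (12.0 + 11.6 + 12.2 + 11.6 + 11.8 + 12.1 + 11.3 + 11.8) / 8 = 94.4000 / 8 = 11.8000
R̄ = (1.8 + 2.2 + 1.9 + 1.9 + 1.7 + 2.4 + 1.8 + 1.3) / 8 = 15.0000 / 8 = 1.8750
LCL = X̄̄ − A₂·R̄ = 11.8000 − 0.577 × 1.8750 = 10.7181

10.718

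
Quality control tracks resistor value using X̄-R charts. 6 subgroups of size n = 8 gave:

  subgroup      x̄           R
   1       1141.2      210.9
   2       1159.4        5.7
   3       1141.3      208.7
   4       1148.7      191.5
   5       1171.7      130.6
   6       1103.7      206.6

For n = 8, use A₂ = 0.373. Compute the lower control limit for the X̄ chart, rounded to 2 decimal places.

1085.03

X̄̄ = (1141.2 + 1159.4 + 1141.3 + 1148.7 + 1171.7 + 1103.7) / 6 = 6866.0000 / 6 = 1144.3333
R̄ = (210.9 + 5.7 + 208.7 + 191.5 + 130.6 + 206.6) / 6 = 954.0000 / 6 = 159.0000
LCL = X̄̄ − A₂·R̄ = 1144.3333 − 0.373 × 159.0000 = 1085.0263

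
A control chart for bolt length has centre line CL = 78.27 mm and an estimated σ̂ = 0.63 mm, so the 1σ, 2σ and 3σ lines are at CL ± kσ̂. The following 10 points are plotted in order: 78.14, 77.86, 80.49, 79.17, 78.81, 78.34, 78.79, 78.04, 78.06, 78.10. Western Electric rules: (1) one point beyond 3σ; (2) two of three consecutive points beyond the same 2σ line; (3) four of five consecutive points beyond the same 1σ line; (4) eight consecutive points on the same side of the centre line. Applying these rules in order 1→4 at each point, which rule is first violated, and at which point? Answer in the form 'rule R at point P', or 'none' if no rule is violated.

rule 1 at point 3

Zone of each point (C = within 1σ̂, B = 1σ̂–2σ̂, A = 2σ̂–3σ̂, * = beyond 3σ̂; sign = side of CL): 1:-C, 2:-C, 3:+*, 4:+B, 5:+C, 6:+C, 7:+C, 8:-C, 9:-C, 10:-C
Rule 1 (one point beyond the 3σ limits) is satisfied at point 3.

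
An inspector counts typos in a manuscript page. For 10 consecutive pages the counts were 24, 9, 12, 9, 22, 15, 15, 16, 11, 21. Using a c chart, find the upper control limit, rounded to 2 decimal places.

c̄ = (24 + 9 + 12 + 9 + 22 + 15 + 15 + 16 + 11 + 21) / 10 = 154 / 10 = 15.4000
UCL = c̄ + 3√c̄ = 15.4000 + 3 × √15.4000 = 15.4000 + 3 × 3.9243 = 27.1729

27.17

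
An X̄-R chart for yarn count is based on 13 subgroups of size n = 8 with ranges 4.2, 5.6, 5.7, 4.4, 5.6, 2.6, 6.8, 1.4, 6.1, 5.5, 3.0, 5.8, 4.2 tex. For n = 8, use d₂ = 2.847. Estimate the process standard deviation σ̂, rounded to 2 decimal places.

1.65

R̄ = (4.2 + 5.6 + 5.7 + 4.4 + 5.6 + 2.6 + 6.8 + 1.4 + 6.1 + 5.5 + 3.0 + 5.8 + 4.2) / 13 = 4.6846
σ̂ = R̄ / d₂ = 4.6846 / 2.847 = 1.6455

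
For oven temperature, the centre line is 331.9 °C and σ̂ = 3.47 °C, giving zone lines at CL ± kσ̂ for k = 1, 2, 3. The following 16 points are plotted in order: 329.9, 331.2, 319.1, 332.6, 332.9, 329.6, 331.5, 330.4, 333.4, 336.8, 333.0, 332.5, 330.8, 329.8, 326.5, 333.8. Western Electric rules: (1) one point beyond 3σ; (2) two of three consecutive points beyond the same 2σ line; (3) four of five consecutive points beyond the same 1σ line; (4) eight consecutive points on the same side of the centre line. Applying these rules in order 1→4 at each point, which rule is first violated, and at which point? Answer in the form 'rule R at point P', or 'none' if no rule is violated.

rule 1 at point 3

Zone of each point (C = within 1σ̂, B = 1σ̂–2σ̂, A = 2σ̂–3σ̂, * = beyond 3σ̂; sign = side of CL): 1:-C, 2:-C, 3:-*, 4:+C, 5:+C, 6:-C, 7:-C, 8:-C, 9:+C, 10:+B, 11:+C, 12:+C, 13:-C, 14:-C, 15:-B, 16:+C
Rule 1 (one point beyond the 3σ limits) is satisfied at point 3.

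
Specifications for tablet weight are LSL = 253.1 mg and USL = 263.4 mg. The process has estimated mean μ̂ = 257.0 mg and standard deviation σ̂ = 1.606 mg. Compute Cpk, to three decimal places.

Cpu = (USL − μ̂) / (3σ̂) = (263.4 − 257.0) / (3 × 1.606) = 1.3284; Cpl = (μ̂ − LSL) / (3σ̂) = (257.0 − 253.1) / (3 × 1.606) = 0.8095; Cpk = min(Cpu, Cpl) = 0.8095

0.809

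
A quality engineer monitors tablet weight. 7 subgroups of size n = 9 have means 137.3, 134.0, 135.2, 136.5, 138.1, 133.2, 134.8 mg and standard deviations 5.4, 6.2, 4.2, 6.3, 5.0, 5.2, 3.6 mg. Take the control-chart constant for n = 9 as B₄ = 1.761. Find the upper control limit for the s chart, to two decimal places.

9.03

s̄ = (5.4 + 6.2 + 4.2 + 6.3 + 5.0 + 5.2 + 3.6) / 7 = 5.1286
UCL_s = B₄·s̄ = 1.761 × 5.1286 = 9.0314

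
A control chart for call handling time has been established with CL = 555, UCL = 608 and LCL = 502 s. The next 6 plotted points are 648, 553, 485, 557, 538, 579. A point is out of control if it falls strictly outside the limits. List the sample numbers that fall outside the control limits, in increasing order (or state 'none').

Compare each point to [502, 608]: sample 1 = 648 > UCL; sample 3 = 485 < LCL.

1, 3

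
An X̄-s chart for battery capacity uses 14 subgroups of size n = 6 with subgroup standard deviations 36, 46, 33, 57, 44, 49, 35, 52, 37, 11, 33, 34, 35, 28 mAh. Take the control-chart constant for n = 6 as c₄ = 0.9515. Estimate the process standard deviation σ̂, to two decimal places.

39.79

s̄ = (36 + 46 + 33 + 57 + 44 + 49 + 35 + 52 + 37 + 11 + 33 + 34 + 35 + 28) / 14 = 37.8571
σ̂ = s̄ / c₄ = 37.8571 / 0.9515 = 39.7868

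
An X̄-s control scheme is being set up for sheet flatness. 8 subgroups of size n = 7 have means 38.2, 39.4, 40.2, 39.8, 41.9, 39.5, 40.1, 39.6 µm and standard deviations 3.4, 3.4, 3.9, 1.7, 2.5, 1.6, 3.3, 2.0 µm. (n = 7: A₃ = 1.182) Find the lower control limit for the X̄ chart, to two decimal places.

X̄̄ = (38.2 + 39.4 + 40.2 + 39.8 + 41.9 + 39.5 + 40.1 + 39.6) / 8 = 39.8375
s̄ = (3.4 + 3.4 + 3.9 + 1.7 + 2.5 + 1.6 + 3.3 + 2.0) / 8 = 2.7250
LCL = X̄̄ − A₃·s̄ = 39.8375 − 1.182 × 2.7250 = 36.6165

36.62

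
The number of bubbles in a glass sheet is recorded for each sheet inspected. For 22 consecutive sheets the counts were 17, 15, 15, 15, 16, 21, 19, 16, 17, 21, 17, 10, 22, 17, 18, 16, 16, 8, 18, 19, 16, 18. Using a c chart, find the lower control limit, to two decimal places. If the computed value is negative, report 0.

4.43

c̄ = (17 + 15 + 15 + 15 + 16 + 21 + 19 + 16 + 17 + 21 + 17 + 10 + 22 + 17 + 18 + 16 + 16 + 8 + 18 + 19 + 16 + 18) / 22 = 367 / 22 = 16.6818
LCL = c̄ − 3√c̄ = 16.6818 − 3 × 4.0843 = 4.4288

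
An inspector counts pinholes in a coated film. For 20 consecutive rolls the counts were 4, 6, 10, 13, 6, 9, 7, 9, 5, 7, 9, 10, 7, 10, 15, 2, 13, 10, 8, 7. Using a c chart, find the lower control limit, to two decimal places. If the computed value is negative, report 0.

0.00

c̄ = (4 + 6 + 10 + 13 + 6 + 9 + 7 + 9 + 5 + 7 + 9 + 10 + 7 + 10 + 15 + 2 + 13 + 10 + 8 + 7) / 20 = 167 / 20 = 8.3500
LCL = c̄ − 3√c̄ = 8.3500 − 3 × 2.8896 = -0.3189 → 0 (cannot be negative)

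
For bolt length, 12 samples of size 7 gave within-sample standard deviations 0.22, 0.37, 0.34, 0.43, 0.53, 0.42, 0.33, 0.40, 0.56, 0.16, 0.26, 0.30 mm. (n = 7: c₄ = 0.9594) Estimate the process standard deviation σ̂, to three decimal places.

s̄ = (0.22 + 0.37 + 0.34 + 0.43 + 0.53 + 0.42 + 0.33 + 0.40 + 0.56 + 0.16 + 0.26 + 0.30) / 12 = 0.3600
σ̂ = s̄ / c₄ = 0.3600 / 0.9594 = 0.3752

0.375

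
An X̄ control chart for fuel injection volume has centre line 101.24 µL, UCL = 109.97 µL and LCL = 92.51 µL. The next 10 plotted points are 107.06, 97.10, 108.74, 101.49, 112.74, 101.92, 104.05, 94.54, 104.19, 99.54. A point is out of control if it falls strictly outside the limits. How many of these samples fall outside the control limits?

1

Compare each point to [92.51, 109.97]: sample 5 = 112.74 > UCL.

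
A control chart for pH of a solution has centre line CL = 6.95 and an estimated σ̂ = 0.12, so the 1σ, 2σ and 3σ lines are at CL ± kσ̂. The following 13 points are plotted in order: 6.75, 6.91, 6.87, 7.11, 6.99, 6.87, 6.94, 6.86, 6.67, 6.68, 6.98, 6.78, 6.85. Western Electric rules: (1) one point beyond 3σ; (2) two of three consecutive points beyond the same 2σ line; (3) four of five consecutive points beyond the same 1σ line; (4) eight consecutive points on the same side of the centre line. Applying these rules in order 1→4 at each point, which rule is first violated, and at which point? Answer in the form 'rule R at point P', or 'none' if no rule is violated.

rule 2 at point 10

Zone of each point (C = within 1σ̂, B = 1σ̂–2σ̂, A = 2σ̂–3σ̂, * = beyond 3σ̂; sign = side of CL): 1:-B, 2:-C, 3:-C, 4:+B, 5:+C, 6:-C, 7:-C, 8:-C, 9:-A, 10:-A, 11:+C, 12:-B, 13:-C
Rule 2 (two of three consecutive points beyond the same 2σ limit) is satisfied at point 10.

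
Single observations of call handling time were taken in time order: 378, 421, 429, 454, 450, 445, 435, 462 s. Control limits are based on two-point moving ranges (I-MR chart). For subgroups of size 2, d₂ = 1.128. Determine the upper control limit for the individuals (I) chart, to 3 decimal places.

480.603

X̄ = (378 + 421 + 429 + 454 + 450 + 445 + 435 + 462) / 8 = 434.2500
Moving ranges: 43, 8, 25, 4, 5, 10, 27; M̄R̄ = 122.0000 / 7 = 17.4286
UCL = X̄ + 3·M̄R̄/d₂ = 434.2500 + 3 × 17.4286 / 1.128 = 480.6026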